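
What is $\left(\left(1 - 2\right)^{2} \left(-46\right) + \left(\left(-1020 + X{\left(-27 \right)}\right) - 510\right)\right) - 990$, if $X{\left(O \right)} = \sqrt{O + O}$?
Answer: $-2566 + 3 i \sqrt{6} \approx -2566.0 + 7.3485 i$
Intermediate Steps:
$X{\left(O \right)} = \sqrt{2} \sqrt{O}$ ($X{\left(O \right)} = \sqrt{2 O} = \sqrt{2} \sqrt{O}$)
$\left(\left(1 - 2\right)^{2} \left(-46\right) + \left(\left(-1020 + X{\left(-27 \right)}\right) - 510\right)\right) - 990 = \left(\left(1 - 2\right)^{2} \left(-46\right) - \left(1530 - \sqrt{2} \sqrt{-27}\right)\right) - 990 = \left(\left(-1\right)^{2} \left(-46\right) - \left(1530 - \sqrt{2} \cdot 3 i \sqrt{3}\right)\right) - 990 = \left(1 \left(-46\right) - \left(1530 - 3 i \sqrt{6}\right)\right) - 990 = \left(-46 - \left(1530 - 3 i \sqrt{6}\right)\right) - 990 = \left(-1576 + 3 i \sqrt{6}\right) - 990 = -2566 + 3 i \sqrt{6}$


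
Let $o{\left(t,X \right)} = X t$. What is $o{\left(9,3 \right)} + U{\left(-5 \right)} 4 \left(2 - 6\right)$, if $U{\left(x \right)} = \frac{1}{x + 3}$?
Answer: $35$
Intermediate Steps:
$U{\left(x \right)} = \frac{1}{3 + x}$
$o{\left(9,3 \right)} + U{\left(-5 \right)} 4 \left(2 - 6\right) = 3 \cdot 9 + \frac{4 \left(2 - 6\right)}{3 - 5} = 27 + \frac{4 \left(-4\right)}{-2} = 27 - -8 = 27 + 8 = 35$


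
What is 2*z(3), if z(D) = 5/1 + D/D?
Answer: 12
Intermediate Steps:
z(D) = 6 (z(D) = 5*1 + 1 = 5 + 1 = 6)
2*z(3) = 2*6 = 12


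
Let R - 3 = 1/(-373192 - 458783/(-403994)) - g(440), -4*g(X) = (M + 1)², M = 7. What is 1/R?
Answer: 150766870065/2864570127241 ≈ 0.052632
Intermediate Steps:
g(X) = -16 (g(X) = -(7 + 1)²/4 = -¼*8² = -¼*64 = -16)
R = 2864570127241/150766870065 (R = 3 + (1/(-373192 - 458783/(-403994)) - 1*(-16)) = 3 + (1/(-373192 - 458783*(-1/403994)) + 16) = 3 + (1/(-373192 + 458783/403994) + 16) = 3 + (1/(-150766870065/403994) + 16) = 3 + (-403994/150766870065 + 16) = 3 + 2412269517046/150766870065 = 2864570127241/150766870065 ≈ 19.000)
1/R = 1/(2864570127241/150766870065) = 150766870065/2864570127241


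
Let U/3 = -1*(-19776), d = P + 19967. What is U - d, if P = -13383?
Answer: 52744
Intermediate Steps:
d = 6584 (d = -13383 + 19967 = 6584)
U = 59328 (U = 3*(-1*(-19776)) = 3*19776 = 59328)
U - d = 59328 - 1*6584 = 59328 - 6584 = 52744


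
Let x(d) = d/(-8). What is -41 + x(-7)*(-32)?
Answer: -69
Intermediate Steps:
x(d) = -d/8 (x(d) = d*(-1/8) = -d/8)
-41 + x(-7)*(-32) = -41 - 1/8*(-7)*(-32) = -41 + (7/8)*(-32) = -41 - 28 = -69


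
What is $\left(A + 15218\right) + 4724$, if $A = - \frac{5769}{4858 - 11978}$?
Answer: $\frac{141992809}{7120} \approx 19943.0$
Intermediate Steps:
$A = \frac{5769}{7120}$ ($A = - \frac{5769}{-7120} = \left(-5769\right) \left(- \frac{1}{7120}\right) = \frac{5769}{7120} \approx 0.81025$)
$\left(A + 15218\right) + 4724 = \left(\frac{5769}{7120} + 15218\right) + 4724 = \frac{108357929}{7120} + 4724 = \frac{141992809}{7120}$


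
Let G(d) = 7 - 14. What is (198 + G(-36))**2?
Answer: 36481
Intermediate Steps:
G(d) = -7
(198 + G(-36))**2 = (198 - 7)**2 = 191**2 = 36481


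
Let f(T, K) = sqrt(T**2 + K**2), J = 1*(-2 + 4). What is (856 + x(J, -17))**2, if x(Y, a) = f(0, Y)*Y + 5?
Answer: 748225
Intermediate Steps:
J = 2 (J = 1*2 = 2)
f(T, K) = sqrt(K**2 + T**2)
x(Y, a) = 5 + Y*sqrt(Y**2) (x(Y, a) = sqrt(Y**2 + 0**2)*Y + 5 = sqrt(Y**2 + 0)*Y + 5 = sqrt(Y**2)*Y + 5 = Y*sqrt(Y**2) + 5 = 5 + Y*sqrt(Y**2))
(856 + x(J, -17))**2 = (856 + (5 + 2*sqrt(2**2)))**2 = (856 + (5 + 2*sqrt(4)))**2 = (856 + (5 + 2*2))**2 = (856 + (5 + 4))**2 = (856 + 9)**2 = 865**2 = 748225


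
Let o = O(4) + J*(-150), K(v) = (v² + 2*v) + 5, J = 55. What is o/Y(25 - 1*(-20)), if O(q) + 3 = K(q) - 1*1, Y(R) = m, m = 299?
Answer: -8225/299 ≈ -27.508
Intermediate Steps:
K(v) = 5 + v² + 2*v
Y(R) = 299
O(q) = 1 + q² + 2*q (O(q) = -3 + ((5 + q² + 2*q) - 1*1) = -3 + ((5 + q² + 2*q) - 1) = -3 + (4 + q² + 2*q) = 1 + q² + 2*q)
o = -8225 (o = (1 + 4² + 2*4) + 55*(-150) = (1 + 16 + 8) - 8250 = 25 - 8250 = -8225)
o/Y(25 - 1*(-20)) = -8225/299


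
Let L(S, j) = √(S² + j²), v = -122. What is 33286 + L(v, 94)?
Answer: 33286 + 2*√5930 ≈ 33440.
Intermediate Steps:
33286 + L(v, 94) = 33286 + √((-122)² + 94²) = 33286 + √(14884 + 8836) = 33286 + √23720 = 33286 + 2*√5930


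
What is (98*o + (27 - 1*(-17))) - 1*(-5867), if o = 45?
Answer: 10321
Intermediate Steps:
(98*o + (27 - 1*(-17))) - 1*(-5867) = (98*45 + (27 - 1*(-17))) - 1*(-5867) = (4410 + (27 + 17)) + 5867 = (4410 + 44) + 5867 = 4454 + 5867 = 10321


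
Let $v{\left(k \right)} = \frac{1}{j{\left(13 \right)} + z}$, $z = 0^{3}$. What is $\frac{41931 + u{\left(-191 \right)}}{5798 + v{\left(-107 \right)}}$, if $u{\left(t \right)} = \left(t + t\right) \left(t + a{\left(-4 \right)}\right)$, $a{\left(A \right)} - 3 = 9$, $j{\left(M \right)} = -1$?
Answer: $\frac{110309}{5797} \approx 19.029$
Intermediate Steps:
$a{\left(A \right)} = 12$ ($a{\left(A \right)} = 3 + 9 = 12$)
$z = 0$
$u{\left(t \right)} = 2 t \left(12 + t\right)$ ($u{\left(t \right)} = \left(t + t\right) \left(t + 12\right) = 2 t \left(12 + t\right)$)
$v{\left(k \right)} = -1$ ($v{\left(k \right)} = \frac{1}{-1 + 0} = \frac{1}{-1} = -1$)
$\frac{41931 + u{\left(-191 \right)}}{5798 + v{\left(-107 \right)}} = \frac{41931 + 2 \left(-191\right) \left(12 - 191\right)}{5798 - 1} = \frac{41931 + 2 \left(-191\right) \left(-179\right)}{5797} = \left(41931 + 68378\right) \frac{1}{5797} = 110309 \cdot \frac{1}{5797} = \frac{110309}{5797}$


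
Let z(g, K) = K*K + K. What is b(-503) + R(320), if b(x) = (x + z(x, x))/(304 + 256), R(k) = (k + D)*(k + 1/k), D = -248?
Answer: 13154529/560 ≈ 23490.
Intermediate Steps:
z(g, K) = K + K² (z(g, K) = K² + K = K + K²)
R(k) = (-248 + k)*(k + 1/k) (R(k) = (k - 248)*(k + 1/k) = (-248 + k)*(k + 1/k))
b(x) = x/560 + x*(1 + x)/560 (b(x) = (x + x*(1 + x))/(304 + 256) = (x + x*(1 + x))/560 = (x + x*(1 + x))*(1/560) = x/560 + x*(1 + x)/560)
b(-503) + R(320) = (1/560)*(-503)*(2 - 503) + (1 + 320² - 248*320 - 248/320) = (1/560)*(-503)*(-501) + (1 + 102400 - 79360 - 248*1/320) = 252003/560 + (1 + 102400 - 79360 - 31/40) = 252003/560 + 921609/40 = 13154529/560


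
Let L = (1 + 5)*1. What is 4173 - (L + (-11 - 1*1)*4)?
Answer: 4215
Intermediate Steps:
L = 6 (L = 6*1 = 6)
4173 - (L + (-11 - 1*1)*4) = 4173 - (6 + (-11 - 1*1)*4) = 4173 - (6 + (-11 - 1)*4) = 4173 - (6 - 12*4) = 4173 - (6 - 48) = 4173 - 1*(-42) = 4173 + 42 = 4215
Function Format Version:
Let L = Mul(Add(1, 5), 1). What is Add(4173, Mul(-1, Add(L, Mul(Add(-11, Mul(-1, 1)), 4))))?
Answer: 4215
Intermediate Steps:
L = 6 (L = Mul(6, 1) = 6)
Add(4173, Mul(-1, Add(L, Mul(Add(-11, Mul(-1, 1)), 4)))) = Add(4173, Mul(-1, Add(6, Mul(Add(-11, Mul(-1, 1)), 4)))) = Add(4173, Mul(-1, Add(6, Mul(Add(-11, -1), 4)))) = Add(4173, Mul(-1, Add(6, Mul(-12, 4)))) = Add(4173, Mul(-1, Add(6, -48))) = Add(4173, Mul(-1, -42)) = Add(4173, 42) = 4215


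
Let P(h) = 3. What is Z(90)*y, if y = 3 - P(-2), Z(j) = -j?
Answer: 0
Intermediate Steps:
y = 0 (y = 3 - 1*3 = 3 - 3 = 0)
Z(90)*y = -1*90*0 = -90*0 = 0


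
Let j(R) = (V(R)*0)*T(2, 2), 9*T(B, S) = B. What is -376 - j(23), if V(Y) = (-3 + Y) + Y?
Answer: -376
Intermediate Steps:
T(B, S) = B/9
V(Y) = -3 + 2*Y
j(R) = 0 (j(R) = ((-3 + 2*R)*0)*((⅑)*2) = 0*(2/9) = 0)
-376 - j(23) = -376 - 1*0 = -376 + 0 = -376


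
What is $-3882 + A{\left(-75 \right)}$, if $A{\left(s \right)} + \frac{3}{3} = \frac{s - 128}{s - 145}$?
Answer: $- \frac{854057}{220} \approx -3882.1$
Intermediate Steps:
$A{\left(s \right)} = -1 + \frac{-128 + s}{-145 + s}$ ($A{\left(s \right)} = -1 + \frac{s - 128}{s - 145} = -1 + \frac{-128 + s}{-145 + s}$)
$-3882 + A{\left(-75 \right)} = -3882 + \frac{17}{-145 - 75} = -3882 + \frac{17}{-220} = -3882 + 17 \left(- \frac{1}{220}\right) = -3882 - \frac{17}{220} = - \frac{854057}{220}$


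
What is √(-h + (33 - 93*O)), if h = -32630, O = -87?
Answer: √40754 ≈ 201.88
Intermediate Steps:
√(-h + (33 - 93*O)) = √(-1*(-32630) + (33 - 93*(-87))) = √(32630 + (33 + 8091)) = √(32630 + 8124) = √40754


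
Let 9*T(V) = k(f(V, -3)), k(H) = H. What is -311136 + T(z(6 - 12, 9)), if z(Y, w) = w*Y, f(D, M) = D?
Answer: -311142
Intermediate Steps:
z(Y, w) = Y*w
T(V) = V/9
-311136 + T(z(6 - 12, 9)) = -311136 + ((6 - 12)*9)/9 = -311136 + (-6*9)/9 = -311136 + (⅑)*(-54) = -311136 - 6 = -311142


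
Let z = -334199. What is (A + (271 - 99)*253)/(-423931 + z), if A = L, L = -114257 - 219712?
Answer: 290453/758130 ≈ 0.38312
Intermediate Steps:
L = -333969
A = -333969
(A + (271 - 99)*253)/(-423931 + z) = (-333969 + (271 - 99)*253)/(-423931 - 334199) = (-333969 + 172*253)/(-758130) = (-333969 + 43516)*(-1/758130) = -290453*(-1/758130) = 290453/758130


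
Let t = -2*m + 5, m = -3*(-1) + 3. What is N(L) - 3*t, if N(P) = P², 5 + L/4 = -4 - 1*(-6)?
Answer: 165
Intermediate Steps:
m = 6 (m = 3 + 3 = 6)
L = -12 (L = -20 + 4*(-4 - 1*(-6)) = -20 + 4*(-4 + 6) = -20 + 4*2 = -20 + 8 = -12)
t = -7 (t = -2*6 + 5 = -12 + 5 = -7)
N(L) - 3*t = (-12)² - 3*(-7) = 144 + 21 = 165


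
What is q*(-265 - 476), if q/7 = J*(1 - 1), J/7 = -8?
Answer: 0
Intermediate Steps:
J = -56 (J = 7*(-8) = -56)
q = 0 (q = 7*(-56*(1 - 1)) = 7*(-56*0) = 7*0 = 0)
q*(-265 - 476) = 0*(-265 - 476) = 0*(-741) = 0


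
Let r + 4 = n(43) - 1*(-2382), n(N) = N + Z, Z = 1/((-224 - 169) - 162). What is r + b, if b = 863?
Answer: 1822619/555 ≈ 3284.0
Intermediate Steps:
Z = -1/555 (Z = 1/(-393 - 162) = 1/(-555) = -1/555 ≈ -0.0018018)
n(N) = -1/555 + N (n(N) = N - 1/555 = -1/555 + N)
r = 1343654/555 (r = -4 + ((-1/555 + 43) - 1*(-2382)) = -4 + (23864/555 + 2382) = -4 + 1345874/555 = 1343654/555 ≈ 2421.0)
r + b = 1343654/555 + 863 = 1822619/555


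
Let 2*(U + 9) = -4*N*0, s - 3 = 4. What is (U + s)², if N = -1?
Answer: 4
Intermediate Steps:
s = 7 (s = 3 + 4 = 7)
U = -9 (U = -9 + (-4*(-1)*0)/2 = -9 + (4*0)/2 = -9 + (½)*0 = -9 + 0 = -9)
(U + s)² = (-9 + 7)² = (-2)² = 4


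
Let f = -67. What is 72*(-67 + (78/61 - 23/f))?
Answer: -19238400/4087 ≈ -4707.2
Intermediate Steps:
72*(-67 + (78/61 - 23/f)) = 72*(-67 + (78/61 - 23/(-67))) = 72*(-67 + (78*(1/61) - 23*(-1/67))) = 72*(-67 + (78/61 + 23/67)) = 72*(-67 + 6629/4087) = 72*(-267200/4087) = -19238400/4087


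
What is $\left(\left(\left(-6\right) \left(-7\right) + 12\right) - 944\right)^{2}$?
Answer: $792100$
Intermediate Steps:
$\left(\left(\left(-6\right) \left(-7\right) + 12\right) - 944\right)^{2} = \left(\left(42 + 12\right) - 944\right)^{2} = \left(54 - 944\right)^{2} = \left(-890\right)^{2} = 792100$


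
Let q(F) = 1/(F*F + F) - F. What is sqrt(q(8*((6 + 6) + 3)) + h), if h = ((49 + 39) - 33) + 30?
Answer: I*sqrt(15245970)/660 ≈ 5.9161*I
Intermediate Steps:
q(F) = 1/(F + F**2) - F (q(F) = 1/(F**2 + F) - F = 1/(F + F**2) - F)
h = 85 (h = (88 - 33) + 30 = 55 + 30 = 85)
sqrt(q(8*((6 + 6) + 3)) + h) = sqrt((1 - (8*((6 + 6) + 3))**2 - (8*((6 + 6) + 3))**3)/(((8*((6 + 6) + 3)))*(1 + 8*((6 + 6) + 3))) + 85) = sqrt((1 - (8*(12 + 3))**2 - (8*(12 + 3))**3)/(((8*(12 + 3)))*(1 + 8*(12 + 3))) + 85) = sqrt((1 - (8*15)**2 - (8*15)**3)/(((8*15))*(1 + 8*15)) + 85) = sqrt((1 - 1*120**2 - 1*120**3)/(120*(1 + 120)) + 85) = sqrt((1/120)*(1 - 1*14400 - 1*1728000)/121 + 85) = sqrt((1/120)*(1/121)*(1 - 14400 - 1728000) + 85) = sqrt((1/120)*(1/121)*(-1742399) + 85) = sqrt(-1742399/14520 + 85) = sqrt(-508199/14520) = I*sqrt(15245970)/660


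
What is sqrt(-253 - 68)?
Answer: I*sqrt(321) ≈ 17.916*I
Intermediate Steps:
sqrt(-253 - 68) = sqrt(-321) = I*sqrt(321)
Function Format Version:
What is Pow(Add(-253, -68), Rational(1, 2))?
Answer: Mul(I, Pow(321, Rational(1, 2))) ≈ Mul(17.916, I)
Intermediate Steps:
Pow(Add(-253, -68), Rational(1, 2)) = Pow(-321, Rational(1, 2)) = Mul(I, Pow(321, Rational(1, 2)))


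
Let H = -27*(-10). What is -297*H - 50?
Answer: -80240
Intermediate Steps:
H = 270
-297*H - 50 = -297*270 - 50 = -80190 - 50 = -80240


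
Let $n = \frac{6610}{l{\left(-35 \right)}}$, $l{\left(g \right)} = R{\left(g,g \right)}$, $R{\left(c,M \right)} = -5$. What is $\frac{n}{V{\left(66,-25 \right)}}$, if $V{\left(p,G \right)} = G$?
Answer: $\frac{1322}{25} \approx 52.88$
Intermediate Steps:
$l{\left(g \right)} = -5$
$n = -1322$ ($n = \frac{6610}{-5} = 6610 \left(- \frac{1}{5}\right) = -1322$)
$\frac{n}{V{\left(66,-25 \right)}} = - \frac{1322}{-25} = \left(-1322\right) \left(- \frac{1}{25}\right) = \frac{1322}{25}$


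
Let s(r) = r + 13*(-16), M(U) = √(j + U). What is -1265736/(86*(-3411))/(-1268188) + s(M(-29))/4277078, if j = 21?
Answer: -132681682733/2549919034501131 + I*√2/2138539 ≈ -5.2034e-5 + 6.613e-7*I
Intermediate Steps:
M(U) = √(21 + U)
s(r) = -208 + r (s(r) = r - 208 = -208 + r)
-1265736/(86*(-3411))/(-1268188) + s(M(-29))/4277078 = -1265736/(86*(-3411))/(-1268188) + (-208 + √(21 - 29))/4277078 = -1265736/(-293346)*(-1/1268188) + (-208 + √(-8))*(1/4277078) = -1265736*(-1/293346)*(-1/1268188) + (-208 + 2*I*√2)*(1/4277078) = (210956/48891)*(-1/1268188) + (-8/164503 + I*√2/2138539) = -52739/15500744877 + (-8/164503 + I*√2/2138539) = -132681682733/2549919034501131 + I*√2/2138539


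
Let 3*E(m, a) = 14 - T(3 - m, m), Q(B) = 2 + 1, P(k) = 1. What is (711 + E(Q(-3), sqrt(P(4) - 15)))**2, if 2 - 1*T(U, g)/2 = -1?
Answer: 4583881/9 ≈ 5.0932e+5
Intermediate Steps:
T(U, g) = 6 (T(U, g) = 4 - 2*(-1) = 4 + 2 = 6)
Q(B) = 3
E(m, a) = 8/3 (E(m, a) = (14 - 1*6)/3 = (14 - 6)/3 = (1/3)*8 = 8/3)
(711 + E(Q(-3), sqrt(P(4) - 15)))**2 = (711 + 8/3)**2 = (2141/3)**2 = 4583881/9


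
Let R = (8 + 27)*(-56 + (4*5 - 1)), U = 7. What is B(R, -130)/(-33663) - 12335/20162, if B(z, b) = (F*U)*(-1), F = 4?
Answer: -59238367/96959058 ≈ -0.61096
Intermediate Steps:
R = -1295 (R = 35*(-56 + (20 - 1)) = 35*(-56 + 19) = 35*(-37) = -1295)
B(z, b) = -28 (B(z, b) = (4*7)*(-1) = 28*(-1) = -28)
B(R, -130)/(-33663) - 12335/20162 = -28/(-33663) - 12335/20162 = -28*(-1/33663) - 12335*1/20162 = 4/4809 - 12335/20162 = -59238367/96959058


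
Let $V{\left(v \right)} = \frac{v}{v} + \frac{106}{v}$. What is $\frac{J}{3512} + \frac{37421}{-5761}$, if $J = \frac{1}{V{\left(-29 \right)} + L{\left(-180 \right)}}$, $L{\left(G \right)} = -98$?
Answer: $- \frac{54803228051}{8437007544} \approx -6.4956$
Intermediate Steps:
$V{\left(v \right)} = 1 + \frac{106}{v}$
$J = - \frac{29}{2919}$ ($J = \frac{1}{\frac{106 - 29}{-29} - 98} = \frac{1}{\left(- \frac{1}{29}\right) 77 - 98} = \frac{1}{- \frac{77}{29} - 98} = \frac{1}{- \frac{2919}{29}} = - \frac{29}{2919} \approx -0.0099349$)
$\frac{J}{3512} + \frac{37421}{-5761} = - \frac{29}{2919 \cdot 3512} + \frac{37421}{-5761} = \left(- \frac{29}{2919}\right) \frac{1}{3512} + 37421 \left(- \frac{1}{5761}\right) = - \frac{29}{10251528} - \frac{37421}{5761} = - \frac{54803228051}{8437007544}$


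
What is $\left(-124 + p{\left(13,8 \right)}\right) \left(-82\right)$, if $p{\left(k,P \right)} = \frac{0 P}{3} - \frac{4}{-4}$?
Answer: $10086$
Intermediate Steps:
$p{\left(k,P \right)} = 1$ ($p{\left(k,P \right)} = 0 \cdot \frac{1}{3} - -1 = 0 + 1 = 1$)
$\left(-124 + p{\left(13,8 \right)}\right) \left(-82\right) = \left(-124 + 1\right) \left(-82\right) = \left(-123\right) \left(-82\right) = 10086$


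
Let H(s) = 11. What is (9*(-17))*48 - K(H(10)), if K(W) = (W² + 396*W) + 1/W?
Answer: -130032/11 ≈ -11821.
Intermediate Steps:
K(W) = 1/W + W² + 396*W
(9*(-17))*48 - K(H(10)) = (9*(-17))*48 - (1 + 11²*(396 + 11))/11 = -153*48 - (1 + 121*407)/11 = -7344 - (1 + 49247)/11 = -7344 - 49248/11 = -130032/11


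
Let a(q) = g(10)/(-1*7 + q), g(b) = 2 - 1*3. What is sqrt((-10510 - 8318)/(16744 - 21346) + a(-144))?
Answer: sqrt(54967327285)/115817 ≈ 2.0243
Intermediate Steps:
g(b) = -1 (g(b) = 2 - 3 = -1)
a(q) = -1/(-7 + q) (a(q) = -1/(-1*7 + q) = -1/(-7 + q))
sqrt((-10510 - 8318)/(16744 - 21346) + a(-144)) = sqrt((-10510 - 8318)/(16744 - 21346) - 1/(-7 - 144)) = sqrt(-18828/(-4602) - 1/(-151)) = sqrt(-18828*(-1/4602) - 1*(-1/151)) = sqrt(3138/767 + 1/151) = sqrt(474605/115817) = sqrt(54967327285)/115817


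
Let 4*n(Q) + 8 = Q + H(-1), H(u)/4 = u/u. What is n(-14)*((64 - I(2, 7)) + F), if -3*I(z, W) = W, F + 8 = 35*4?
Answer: -1785/2 ≈ -892.50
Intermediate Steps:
F = 132 (F = -8 + 35*4 = -8 + 140 = 132)
I(z, W) = -W/3
H(u) = 4 (H(u) = 4*(u/u) = 4*1 = 4)
n(Q) = -1 + Q/4 (n(Q) = -2 + (Q + 4)/4 = -2 + (4 + Q)/4 = -2 + (1 + Q/4) = -1 + Q/4)
n(-14)*((64 - I(2, 7)) + F) = (-1 + (1/4)*(-14))*((64 - (-1)*7/3) + 132) = (-1 - 7/2)*((64 - 1*(-7/3)) + 132) = -9*((64 + 7/3) + 132)/2 = -9*(199/3 + 132)/2 = -9/2*595/3 = -1785/2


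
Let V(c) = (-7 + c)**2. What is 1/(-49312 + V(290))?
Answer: 1/30777 ≈ 3.2492e-5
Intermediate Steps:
1/(-49312 + V(290)) = 1/(-49312 + (-7 + 290)**2) = 1/(-49312 + 283**2) = 1/(-49312 + 80089) = 1/30777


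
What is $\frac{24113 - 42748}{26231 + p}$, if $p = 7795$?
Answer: $- \frac{18635}{34026} \approx -0.54767$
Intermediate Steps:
$\frac{24113 - 42748}{26231 + p} = \frac{24113 - 42748}{26231 + 7795} = - \frac{18635}{34026}$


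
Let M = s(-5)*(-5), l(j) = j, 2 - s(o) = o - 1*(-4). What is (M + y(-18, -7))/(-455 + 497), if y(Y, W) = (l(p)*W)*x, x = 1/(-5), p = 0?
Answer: -5/14 ≈ -0.35714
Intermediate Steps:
s(o) = -2 - o (s(o) = 2 - (o - 1*(-4)) = 2 - (o + 4) = 2 - (4 + o) = 2 + (-4 - o) = -2 - o)
x = -⅕ ≈ -0.20000
M = -15 (M = (-2 - 1*(-5))*(-5) = (-2 + 5)*(-5) = 3*(-5) = -15)
y(Y, W) = 0 (y(Y, W) = (0*W)*(-⅕) = 0*(-⅕) = 0)
(M + y(-18, -7))/(-455 + 497) = (-15 + 0)/(-455 + 497) = -15/42 = -15*1/42 = -5/14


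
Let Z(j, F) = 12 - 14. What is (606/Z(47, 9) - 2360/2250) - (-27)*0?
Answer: -68411/225 ≈ -304.05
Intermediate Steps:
Z(j, F) = -2
(606/Z(47, 9) - 2360/2250) - (-27)*0 = (606/(-2) - 2360/2250) - (-27)*0 = (606*(-½) - 2360*1/2250) - 1*0 = (-303 - 236/225) + 0 = -68411/225 + 0 = -68411/225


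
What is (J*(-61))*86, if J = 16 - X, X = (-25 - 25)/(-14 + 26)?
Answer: -317383/3 ≈ -1.0579e+5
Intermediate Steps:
X = -25/6 (X = -50/12 = -50*1/12 = -25/6 ≈ -4.1667)
J = 121/6 (J = 16 - 1*(-25/6) = 16 + 25/6 = 121/6 ≈ 20.167)
(J*(-61))*86 = ((121/6)*(-61))*86 = -7381/6*86 = -317383/3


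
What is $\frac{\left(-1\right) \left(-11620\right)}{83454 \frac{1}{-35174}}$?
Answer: $- \frac{29194420}{5961} \approx -4897.6$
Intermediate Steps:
$\frac{\left(-1\right) \left(-11620\right)}{83454 \frac{1}{-35174}} = \frac{11620}{83454 \left(- \frac{1}{35174}\right)} = \frac{11620}{- \frac{41727}{17587}} = 11620 \left(- \frac{17587}{41727}\right) = - \frac{29194420}{5961}$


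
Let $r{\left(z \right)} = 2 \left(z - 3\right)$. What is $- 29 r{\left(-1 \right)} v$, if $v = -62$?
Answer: $-14384$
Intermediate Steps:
$r{\left(z \right)} = -6 + 2 z$ ($r{\left(z \right)} = 2 \left(-3 + z\right) = -6 + 2 z$)
$- 29 r{\left(-1 \right)} v = - 29 \left(-6 + 2 \left(-1\right)\right) \left(-62\right) = - 29 \left(-6 - 2\right) \left(-62\right) = \left(-29\right) \left(-8\right) \left(-62\right) = 232 \left(-62\right) = -14384$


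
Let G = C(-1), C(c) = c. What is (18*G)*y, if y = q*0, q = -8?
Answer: 0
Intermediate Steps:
G = -1
y = 0 (y = -8*0 = 0)
(18*G)*y = (18*(-1))*0 = -18*0 = 0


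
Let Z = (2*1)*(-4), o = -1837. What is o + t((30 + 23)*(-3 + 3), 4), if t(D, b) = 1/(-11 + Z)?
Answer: -34904/19 ≈ -1837.1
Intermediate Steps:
Z = -8 (Z = 2*(-4) = -8)
t(D, b) = -1/19 (t(D, b) = 1/(-11 - 8) = 1/(-19) = -1/19)
o + t((30 + 23)*(-3 + 3), 4) = -1837 - 1/19 = -34904/19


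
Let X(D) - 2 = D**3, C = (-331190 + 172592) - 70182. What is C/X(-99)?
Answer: 228780/970297 ≈ 0.23578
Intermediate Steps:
C = -228780 (C = -158598 - 70182 = -228780)
X(D) = 2 + D**3
C/X(-99) = -228780/(2 + (-99)**3) = -228780/(2 - 970299) = -228780/(-970297) = -228780*(-1/970297) = 228780/970297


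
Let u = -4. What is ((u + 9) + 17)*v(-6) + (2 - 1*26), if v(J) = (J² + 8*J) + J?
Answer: -420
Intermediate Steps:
v(J) = J² + 9*J
((u + 9) + 17)*v(-6) + (2 - 1*26) = ((-4 + 9) + 17)*(-6*(9 - 6)) + (2 - 1*26) = (5 + 17)*(-6*3) + (2 - 26) = 22*(-18) - 24 = -396 - 24 = -420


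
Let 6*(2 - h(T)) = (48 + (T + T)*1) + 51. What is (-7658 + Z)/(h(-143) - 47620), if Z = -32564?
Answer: 241332/285521 ≈ 0.84523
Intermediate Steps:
h(T) = -29/2 - T/3 (h(T) = 2 - ((48 + (T + T)*1) + 51)/6 = 2 - ((48 + (2*T)*1) + 51)/6 = 2 - ((48 + 2*T) + 51)/6 = 2 - (99 + 2*T)/6 = 2 + (-33/2 - T/3) = -29/2 - T/3)
(-7658 + Z)/(h(-143) - 47620) = (-7658 - 32564)/((-29/2 - ⅓*(-143)) - 47620) = -40222/((-29/2 + 143/3) - 47620) = -40222/(199/6 - 47620) = -40222/(-285521/6) = -40222*(-6/285521) = 241332/285521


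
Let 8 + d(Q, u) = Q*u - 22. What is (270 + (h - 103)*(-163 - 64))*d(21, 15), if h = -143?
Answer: 15991920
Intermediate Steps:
d(Q, u) = -30 + Q*u (d(Q, u) = -8 + (Q*u - 22) = -8 + (-22 + Q*u) = -30 + Q*u)
(270 + (h - 103)*(-163 - 64))*d(21, 15) = (270 + (-143 - 103)*(-163 - 64))*(-30 + 21*15) = (270 - 246*(-227))*(-30 + 315) = (270 + 55842)*285 = 56112*285 = 15991920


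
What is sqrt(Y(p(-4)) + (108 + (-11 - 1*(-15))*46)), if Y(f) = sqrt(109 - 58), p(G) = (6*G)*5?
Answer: sqrt(292 + sqrt(51)) ≈ 17.296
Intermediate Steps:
p(G) = 30*G
Y(f) = sqrt(51)
sqrt(Y(p(-4)) + (108 + (-11 - 1*(-15))*46)) = sqrt(sqrt(51) + (108 + (-11 - 1*(-15))*46)) = sqrt(sqrt(51) + (108 + (-11 + 15)*46)) = sqrt(sqrt(51) + (108 + 4*46)) = sqrt(sqrt(51) + (108 + 184)) = sqrt(sqrt(51) + 292) = sqrt(292 + sqrt(51))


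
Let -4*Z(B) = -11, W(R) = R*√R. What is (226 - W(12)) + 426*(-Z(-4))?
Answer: -1891/2 - 24*√3 ≈ -987.07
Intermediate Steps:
W(R) = R^(3/2)
Z(B) = 11/4 (Z(B) = -¼*(-11) = 11/4)
(226 - W(12)) + 426*(-Z(-4)) = (226 - 12^(3/2)) + 426*(-1*11/4) = (226 - 24*√3) + 426*(-11/4) = (226 - 24*√3) - 2343/2 = -1891/2 - 24*√3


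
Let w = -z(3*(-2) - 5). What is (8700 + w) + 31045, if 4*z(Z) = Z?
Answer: 158991/4 ≈ 39748.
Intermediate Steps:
z(Z) = Z/4
w = 11/4 (w = -(3*(-2) - 5)/4 = -(-6 - 5)/4 = -(-11)/4 = -1*(-11/4) = 11/4 ≈ 2.7500)
(8700 + w) + 31045 = (8700 + 11/4) + 31045 = 34811/4 + 31045 = 158991/4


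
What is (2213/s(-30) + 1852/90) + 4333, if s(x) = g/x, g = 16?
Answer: 73513/360 ≈ 204.20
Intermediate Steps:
s(x) = 16/x
(2213/s(-30) + 1852/90) + 4333 = (2213/((16/(-30))) + 1852/90) + 4333 = (2213/((16*(-1/30))) + 1852*(1/90)) + 4333 = (2213/(-8/15) + 926/45) + 4333 = (2213*(-15/8) + 926/45) + 4333 = (-33195/8 + 926/45) + 4333 = -1486367/360 + 4333 = 73513/360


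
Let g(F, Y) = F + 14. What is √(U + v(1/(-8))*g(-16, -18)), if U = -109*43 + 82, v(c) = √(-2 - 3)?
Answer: √(-4605 - 2*I*√5) ≈ 0.033 - 67.86*I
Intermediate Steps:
g(F, Y) = 14 + F
v(c) = I*√5 (v(c) = √(-5) = I*√5)
U = -4605 (U = -4687 + 82 = -4605)
√(U + v(1/(-8))*g(-16, -18)) = √(-4605 + (I*√5)*(14 - 16)) = √(-4605 + (I*√5)*(-2)) = √(-4605 - 2*I*√5)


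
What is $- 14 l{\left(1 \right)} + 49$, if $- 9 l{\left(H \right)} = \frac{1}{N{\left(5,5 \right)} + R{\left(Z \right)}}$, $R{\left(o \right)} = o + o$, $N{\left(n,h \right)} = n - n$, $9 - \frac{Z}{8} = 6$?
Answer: $\frac{10591}{216} \approx 49.032$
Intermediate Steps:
$Z = 24$ ($Z = 72 - 48 = 24$)
$N{\left(n,h \right)} = 0$
$R{\left(o \right)} = 2 o$
$l{\left(H \right)} = - \frac{1}{432}$ ($l{\left(H \right)} = - \frac{1}{9 \left(0 + 2 \cdot 24\right)} = - \frac{1}{9 \left(0 + 48\right)} = - \frac{1}{9 \cdot 48} = \left(- \frac{1}{9}\right) \frac{1}{48} = - \frac{1}{432}$)
$- 14 l{\left(1 \right)} + 49 = \left(-14\right) \left(- \frac{1}{432}\right) + 49 = \frac{7}{216} + 49 = \frac{10591}{216}$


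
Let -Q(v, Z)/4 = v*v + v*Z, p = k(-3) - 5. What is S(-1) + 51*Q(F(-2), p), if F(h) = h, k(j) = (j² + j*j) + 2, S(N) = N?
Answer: 5303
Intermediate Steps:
k(j) = 2 + 2*j² (k(j) = (j² + j²) + 2 = 2*j² + 2 = 2 + 2*j²)
p = 15 (p = (2 + 2*(-3)²) - 5 = (2 + 2*9) - 5 = (2 + 18) - 5 = 20 - 5 = 15)
Q(v, Z) = -4*v² - 4*Z*v (Q(v, Z) = -4*(v*v + v*Z) = -4*(v² + Z*v) = -4*v² - 4*Z*v)
S(-1) + 51*Q(F(-2), p) = -1 + 51*(-4*(-2)*(15 - 2)) = -1 + 51*(-4*(-2)*13) = -1 + 51*104 = -1 + 5304 = 5303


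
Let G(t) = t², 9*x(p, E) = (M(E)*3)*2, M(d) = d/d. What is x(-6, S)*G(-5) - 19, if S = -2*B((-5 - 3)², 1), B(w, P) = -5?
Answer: -7/3 ≈ -2.3333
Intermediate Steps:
M(d) = 1
S = 10 (S = -2*(-5) = 10)
x(p, E) = ⅔ (x(p, E) = ((1*3)*2)/9 = (3*2)/9 = (⅑)*6 = ⅔)
x(-6, S)*G(-5) - 19 = (⅔)*(-5)² - 19 = (⅔)*25 - 19 = 50/3 - 19 = -7/3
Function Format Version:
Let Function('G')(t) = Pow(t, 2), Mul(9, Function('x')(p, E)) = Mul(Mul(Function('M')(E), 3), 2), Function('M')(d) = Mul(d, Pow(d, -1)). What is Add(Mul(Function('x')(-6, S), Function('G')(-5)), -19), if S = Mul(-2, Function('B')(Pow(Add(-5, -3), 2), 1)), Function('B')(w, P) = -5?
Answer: Rational(-7, 3) ≈ -2.3333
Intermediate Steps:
Function('M')(d) = 1
S = 10 (S = Mul(-2, -5) = 10)
Function('x')(p, E) = Rational(2, 3) (Function('x')(p, E) = Mul(Rational(1, 9), Mul(Mul(1, 3), 2)) = Mul(Rational(1, 9), Mul(3, 2)) = Mul(Rational(1, 9), 6) = Rational(2, 3))
Add(Mul(Function('x')(-6, S), Function('G')(-5)), -19) = Add(Mul(Rational(2, 3), Pow(-5, 2)), -19) = Add(Mul(Rational(2, 3), 25), -19) = Add(Rational(50, 3), -19) = Rational(-7, 3)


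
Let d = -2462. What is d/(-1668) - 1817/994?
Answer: -72941/207249 ≈ -0.35195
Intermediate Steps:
d/(-1668) - 1817/994 = -2462/(-1668) - 1817/994 = -2462*(-1/1668) - 1817*1/994 = 1231/834 - 1817/994 = -72941/207249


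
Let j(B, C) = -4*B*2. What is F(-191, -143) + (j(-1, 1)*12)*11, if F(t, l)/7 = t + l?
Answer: -1282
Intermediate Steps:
j(B, C) = -8*B
F(t, l) = 7*l + 7*t (F(t, l) = 7*(t + l) = 7*(l + t) = 7*l + 7*t)
F(-191, -143) + (j(-1, 1)*12)*11 = (7*(-143) + 7*(-191)) + (-8*(-1)*12)*11 = (-1001 - 1337) + (8*12)*11 = -2338 + 96*11 = -2338 + 1056 = -1282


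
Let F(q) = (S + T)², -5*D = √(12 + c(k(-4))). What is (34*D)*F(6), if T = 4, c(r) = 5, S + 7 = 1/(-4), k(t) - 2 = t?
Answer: -2873*√17/40 ≈ -296.14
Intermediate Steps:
k(t) = 2 + t
S = -29/4 (S = -7 + 1/(-4) = -7 - ¼ = -29/4 ≈ -7.2500)
D = -√17/5 (D = -√(12 + 5)/5 = -√17/5 ≈ -0.82462)
F(q) = 169/16 (F(q) = (-29/4 + 4)² = (-13/4)² = 169/16)
(34*D)*F(6) = (34*(-√17/5))*(169/16) = -34*√17/5*(169/16) = -2873*√17/40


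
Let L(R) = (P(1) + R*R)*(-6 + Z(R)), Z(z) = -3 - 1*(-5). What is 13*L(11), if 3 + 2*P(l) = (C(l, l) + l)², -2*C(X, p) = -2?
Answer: -6318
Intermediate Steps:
C(X, p) = 1 (C(X, p) = -½*(-2) = 1)
Z(z) = 2 (Z(z) = -3 + 5 = 2)
P(l) = -3/2 + (1 + l)²/2
L(R) = -2 - 4*R² (L(R) = ((-3/2 + (1 + 1)²/2) + R*R)*(-6 + 2) = ((-3/2 + (½)*2²) + R²)*(-4) = ((-3/2 + (½)*4) + R²)*(-4) = ((-3/2 + 2) + R²)*(-4) = (½ + R²)*(-4) = -2 - 4*R²)
13*L(11) = 13*(-2 - 4*11²) = 13*(-2 - 4*121) = 13*(-2 - 484) = 13*(-486) = -6318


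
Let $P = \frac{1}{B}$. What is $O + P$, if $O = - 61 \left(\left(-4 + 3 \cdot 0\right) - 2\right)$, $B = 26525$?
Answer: $\frac{9708151}{26525} \approx 366.0$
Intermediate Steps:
$O = 366$ ($O = - 61 \left(\left(-4 + 0\right) - 2\right) = - 61 \left(-4 - 2\right) = \left(-61\right) \left(-6\right) = 366$)
$P = \frac{1}{26525} \approx 3.77 \cdot 10^{-5}$
$O + P = 366 + \frac{1}{26525} = \frac{9708151}{26525}$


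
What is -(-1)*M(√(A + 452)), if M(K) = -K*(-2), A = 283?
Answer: 14*√15 ≈ 54.222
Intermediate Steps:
M(K) = 2*K (M(K) = -(-2)*K = 2*K)
-(-1)*M(√(A + 452)) = -(-1)*2*√(283 + 452) = -(-1)*2*√735 = -(-1)*2*(7*√15) = -(-1)*14*√15 = -(-14)*√15 = 14*√15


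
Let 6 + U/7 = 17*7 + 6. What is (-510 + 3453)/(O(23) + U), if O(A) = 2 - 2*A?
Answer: 981/263 ≈ 3.7300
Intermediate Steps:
U = 833 (U = -42 + 7*(17*7 + 6) = -42 + 7*(119 + 6) = -42 + 7*125 = -42 + 875 = 833)
(-510 + 3453)/(O(23) + U) = (-510 + 3453)/((2 - 2*23) + 833) = 2943/((2 - 46) + 833) = 2943/(-44 + 833) = 2943/789 = 2943*(1/789) = 981/263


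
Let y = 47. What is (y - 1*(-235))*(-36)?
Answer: -10152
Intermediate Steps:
(y - 1*(-235))*(-36) = (47 - 1*(-235))*(-36) = (47 + 235)*(-36) = 282*(-36) = -10152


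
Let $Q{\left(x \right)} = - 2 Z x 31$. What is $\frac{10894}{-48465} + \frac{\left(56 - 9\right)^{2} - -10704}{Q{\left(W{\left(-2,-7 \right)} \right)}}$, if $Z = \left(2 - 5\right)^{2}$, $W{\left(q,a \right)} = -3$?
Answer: $\frac{22503407}{3004830} \approx 7.4891$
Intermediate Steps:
$Z = 9$ ($Z = \left(-3\right)^{2} = 9$)
$Q{\left(x \right)} = - 558 x$ ($Q{\left(x \right)} = \left(-2\right) 9 x 31 = - 18 x 31 = - 558 x$)
$\frac{10894}{-48465} + \frac{\left(56 - 9\right)^{2} - -10704}{Q{\left(W{\left(-2,-7 \right)} \right)}} = \frac{10894}{-48465} + \frac{\left(56 - 9\right)^{2} - -10704}{\left(-558\right) \left(-3\right)} = 10894 \left(- \frac{1}{48465}\right) + \frac{47^{2} + 10704}{1674} = - \frac{10894}{48465} + \left(2209 + 10704\right) \frac{1}{1674} = - \frac{10894}{48465} + 12913 \cdot \frac{1}{1674} = - \frac{10894}{48465} + \frac{12913}{1674} = \frac{22503407}{3004830}$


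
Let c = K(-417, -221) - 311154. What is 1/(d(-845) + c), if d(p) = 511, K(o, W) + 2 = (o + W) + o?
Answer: -1/311700 ≈ -3.2082e-6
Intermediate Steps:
K(o, W) = -2 + W + 2*o (K(o, W) = -2 + ((o + W) + o) = -2 + ((W + o) + o) = -2 + (W + 2*o) = -2 + W + 2*o)
c = -312211 (c = (-2 - 221 + 2*(-417)) - 311154 = (-2 - 221 - 834) - 311154 = -1057 - 311154 = -312211)
1/(d(-845) + c) = 1/(511 - 312211) = 1/(-311700) = -1/311700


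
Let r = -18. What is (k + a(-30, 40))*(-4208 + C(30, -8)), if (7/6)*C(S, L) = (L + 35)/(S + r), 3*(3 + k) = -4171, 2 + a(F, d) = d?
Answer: 119713205/21 ≈ 5.7006e+6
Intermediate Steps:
a(F, d) = -2 + d
k = -4180/3 (k = -3 + (1/3)*(-4171) = -3 - 4171/3 = -4180/3 ≈ -1393.3)
C(S, L) = 6*(35 + L)/(7*(-18 + S)) (C(S, L) = 6*((L + 35)/(S - 18))/7 = 6*((35 + L)/(-18 + S))/7 = 6*(35 + L)/(7*(-18 + S)))
(k + a(-30, 40))*(-4208 + C(30, -8)) = (-4180/3 + (-2 + 40))*(-4208 + 6*(35 - 8)/(7*(-18 + 30))) = (-4180/3 + 38)*(-4208 + (6/7)*27/12) = -4066*(-4208 + (6/7)*(1/12)*27)/3 = -4066*(-4208 + 27/14)/3 = -4066/3*(-58885/14) = 119713205/21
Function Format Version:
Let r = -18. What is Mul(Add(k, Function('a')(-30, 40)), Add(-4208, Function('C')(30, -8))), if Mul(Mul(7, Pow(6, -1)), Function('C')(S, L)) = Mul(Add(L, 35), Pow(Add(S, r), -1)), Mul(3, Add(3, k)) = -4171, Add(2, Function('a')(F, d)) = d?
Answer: Rational(119713205, 21) ≈ 5.7006e+6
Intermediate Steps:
Function('a')(F, d) = Add(-2, d)
k = Rational(-4180, 3) (k = Add(-3, Mul(Rational(1, 3), -4171)) = Add(-3, Rational(-4171, 3)) = Rational(-4180, 3) ≈ -1393.3)
Function('C')(S, L) = Mul(Rational(6, 7), Pow(Add(-18, S), -1), Add(35, L)) (Function('C')(S, L) = Mul(Rational(6, 7), Mul(Add(L, 35), Pow(Add(S, -18), -1))) = Mul(Rational(6, 7), Mul(Add(35, L), Pow(Add(-18, S), -1))) = Mul(Rational(6, 7), Mul(Pow(Add(-18, S), -1), Add(35, L))) = Mul(Rational(6, 7), Pow(Add(-18, S), -1), Add(35, L)))
Mul(Add(k, Function('a')(-30, 40)), Add(-4208, Function('C')(30, -8))) = Mul(Add(Rational(-4180, 3), Add(-2, 40)), Add(-4208, Mul(Rational(6, 7), Pow(Add(-18, 30), -1), Add(35, -8)))) = Mul(Add(Rational(-4180, 3), 38), Add(-4208, Mul(Rational(6, 7), Pow(12, -1), 27))) = Mul(Rational(-4066, 3), Add(-4208, Mul(Rational(6, 7), Rational(1, 12), 27))) = Mul(Rational(-4066, 3), Add(-4208, Rational(27, 14))) = Mul(Rational(-4066, 3), Rational(-58885, 14)) = Rational(119713205, 21)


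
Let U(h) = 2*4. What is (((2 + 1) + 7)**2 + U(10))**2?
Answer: 11664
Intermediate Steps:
U(h) = 8
(((2 + 1) + 7)**2 + U(10))**2 = (((2 + 1) + 7)**2 + 8)**2 = ((3 + 7)**2 + 8)**2 = (10**2 + 8)**2 = (100 + 8)**2 = 108**2 = 11664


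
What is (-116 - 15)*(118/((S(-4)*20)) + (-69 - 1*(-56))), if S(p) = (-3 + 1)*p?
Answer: 128511/80 ≈ 1606.4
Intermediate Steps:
S(p) = -2*p
(-116 - 15)*(118/((S(-4)*20)) + (-69 - 1*(-56))) = (-116 - 15)*(118/((-2*(-4)*20)) + (-69 - 1*(-56))) = -131*(118/((8*20)) + (-69 + 56)) = -131*(118/160 - 13) = -131*(118*(1/160) - 13) = -131*(59/80 - 13) = -131*(-981/80) = 128511/80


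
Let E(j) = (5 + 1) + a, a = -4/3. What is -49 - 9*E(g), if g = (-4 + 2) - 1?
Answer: -91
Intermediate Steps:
a = -4/3 (a = -4*1/3 = -4/3 ≈ -1.3333)
g = -3 (g = -2 - 1 = -3)
E(j) = 14/3 (E(j) = (5 + 1) - 4/3 = 6 - 4/3 = 14/3)
-49 - 9*E(g) = -49 - 9*14/3 = -49 - 42 = -91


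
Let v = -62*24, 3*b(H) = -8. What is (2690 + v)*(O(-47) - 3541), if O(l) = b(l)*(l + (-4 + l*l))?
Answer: -33520174/3 ≈ -1.1173e+7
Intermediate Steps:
b(H) = -8/3 (b(H) = (⅓)*(-8) = -8/3)
O(l) = 32/3 - 8*l/3 - 8*l²/3 (O(l) = -8*(l + (-4 + l*l))/3 = -8*(l + (-4 + l²))/3 = -8*(-4 + l + l²)/3 = 32/3 - 8*l/3 - 8*l²/3)
v = -1488
(2690 + v)*(O(-47) - 3541) = (2690 - 1488)*((32/3 - 8/3*(-47) - 8/3*(-47)²) - 3541) = 1202*((32/3 + 376/3 - 8/3*2209) - 3541) = 1202*((32/3 + 376/3 - 17672/3) - 3541) = 1202*(-17264/3 - 3541) = 1202*(-27887/3) = -33520174/3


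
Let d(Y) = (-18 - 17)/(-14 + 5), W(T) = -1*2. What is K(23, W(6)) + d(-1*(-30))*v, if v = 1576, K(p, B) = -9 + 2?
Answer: 55097/9 ≈ 6121.9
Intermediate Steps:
W(T) = -2
d(Y) = 35/9 (d(Y) = -35/(-9) = -35*(-⅑) = 35/9)
K(p, B) = -7
K(23, W(6)) + d(-1*(-30))*v = -7 + (35/9)*1576 = -7 + 55160/9 = 55097/9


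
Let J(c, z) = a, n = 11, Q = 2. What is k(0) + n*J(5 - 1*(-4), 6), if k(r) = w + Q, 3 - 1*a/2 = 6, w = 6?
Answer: -58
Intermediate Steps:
a = -6 (a = 6 - 2*6 = 6 - 12 = -6)
k(r) = 8 (k(r) = 6 + 2 = 8)
J(c, z) = -6
k(0) + n*J(5 - 1*(-4), 6) = 8 + 11*(-6) = 8 - 66 = -58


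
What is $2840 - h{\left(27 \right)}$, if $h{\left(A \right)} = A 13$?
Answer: $2489$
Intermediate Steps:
$h{\left(A \right)} = 13 A$
$2840 - h{\left(27 \right)} = 2840 - 13 \cdot 27 = 2840 - 351 = 2489$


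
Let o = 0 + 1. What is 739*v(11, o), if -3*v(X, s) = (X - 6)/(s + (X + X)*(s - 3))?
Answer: 3695/129 ≈ 28.643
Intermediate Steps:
o = 1
v(X, s) = -(-6 + X)/(3*(s + 2*X*(-3 + s))) (v(X, s) = -(X - 6)/(3*(s + (X + X)*(s - 3))) = -(-6 + X)/(3*(s + (2*X)*(-3 + s))) = -(-6 + X)/(3*(s + 2*X*(-3 + s))))
739*v(11, o) = 739*((6 - 1*11)/(3*(1 - 6*11 + 2*11*1))) = 739*((6 - 11)/(3*(1 - 66 + 22))) = 739*((⅓)*(-5)/(-43)) = 739*((⅓)*(-1/43)*(-5)) = 739*(5/129) = 3695/129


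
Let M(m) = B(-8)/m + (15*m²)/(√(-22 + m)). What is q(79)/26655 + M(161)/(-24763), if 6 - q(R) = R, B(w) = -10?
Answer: -290772989/106269300165 - 388815*√139/3442057 ≈ -1.3345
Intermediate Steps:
q(R) = 6 - R
M(m) = -10/m + 15*m²/√(-22 + m) (M(m) = -10/m + (15*m²)/(√(-22 + m)) = -10/m + (15*m²)/√(-22 + m) = -10/m + 15*m²/√(-22 + m))
q(79)/26655 + M(161)/(-24763) = (6 - 1*79)/26655 + (-10/161 + 15*161²/√(-22 + 161))/(-24763) = (6 - 79)*(1/26655) + (-10*1/161 + 15*25921/√139)*(-1/24763) = -73*1/26655 + (-10/161 + 15*25921*(√139/139))*(-1/24763) = -73/26655 + (-10/161 + 388815*√139/139)*(-1/24763) = -73/26655 + (10/3986843 - 388815*√139/3442057) = -290772989/106269300165 - 388815*√139/3442057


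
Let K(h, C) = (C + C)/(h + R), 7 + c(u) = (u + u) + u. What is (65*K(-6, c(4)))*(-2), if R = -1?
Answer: 1300/7 ≈ 185.71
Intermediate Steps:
c(u) = -7 + 3*u (c(u) = -7 + ((u + u) + u) = -7 + (2*u + u) = -7 + 3*u)
K(h, C) = 2*C/(-1 + h) (K(h, C) = (C + C)/(h - 1) = (2*C)/(-1 + h) = 2*C/(-1 + h))
(65*K(-6, c(4)))*(-2) = (65*(2*(-7 + 3*4)/(-1 - 6)))*(-2) = (65*(2*(-7 + 12)/(-7)))*(-2) = (65*(2*5*(-⅐)))*(-2) = (65*(-10/7))*(-2) = -650/7*(-2) = 1300/7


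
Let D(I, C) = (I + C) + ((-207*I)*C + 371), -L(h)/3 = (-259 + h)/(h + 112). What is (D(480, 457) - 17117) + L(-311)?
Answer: -9039244181/199 ≈ -4.5423e+7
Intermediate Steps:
L(h) = -3*(-259 + h)/(112 + h) (L(h) = -3*(-259 + h)/(h + 112) = -3*(-259 + h)/(112 + h))
D(I, C) = 371 + C + I - 207*C*I (D(I, C) = (C + I) + (-207*C*I + 371) = (C + I) + (371 - 207*C*I) = 371 + C + I - 207*C*I)
(D(480, 457) - 17117) + L(-311) = ((371 + 457 + 480 - 207*457*480) - 17117) + 3*(259 - 1*(-311))/(112 - 311) = ((371 + 457 + 480 - 45407520) - 17117) + 3*(259 + 311)/(-199) = (-45406212 - 17117) + 3*(-1/199)*570 = -45423329 - 1710/199 = -9039244181/199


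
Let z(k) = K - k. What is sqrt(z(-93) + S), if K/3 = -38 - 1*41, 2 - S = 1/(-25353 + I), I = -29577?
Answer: I*sqrt(428457240870)/54930 ≈ 11.916*I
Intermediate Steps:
S = 109861/54930 (S = 2 - 1/(-25353 - 29577) = 2 - 1/(-54930) = 2 - 1*(-1/54930) = 2 + 1/54930 = 109861/54930 ≈ 2.0000)
K = -237 (K = 3*(-38 - 1*41) = 3*(-38 - 41) = 3*(-79) = -237)
z(k) = -237 - k
sqrt(z(-93) + S) = sqrt((-237 - 1*(-93)) + 109861/54930) = sqrt((-237 + 93) + 109861/54930) = sqrt(-144 + 109861/54930) = sqrt(-7800059/54930) = I*sqrt(428457240870)/54930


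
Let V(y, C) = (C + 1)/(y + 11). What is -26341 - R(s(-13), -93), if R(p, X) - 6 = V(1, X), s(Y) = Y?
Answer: -79018/3 ≈ -26339.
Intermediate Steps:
V(y, C) = (1 + C)/(11 + y)
R(p, X) = 73/12 + X/12 (R(p, X) = 6 + (1 + X)/(11 + 1) = 6 + (1 + X)/12 = 6 + (1/12 + X/12) = 73/12 + X/12)
-26341 - R(s(-13), -93) = -26341 - (73/12 + (1/12)*(-93)) = -26341 - (73/12 - 31/4) = -26341 - 1*(-5/3) = -26341 + 5/3 = -79018/3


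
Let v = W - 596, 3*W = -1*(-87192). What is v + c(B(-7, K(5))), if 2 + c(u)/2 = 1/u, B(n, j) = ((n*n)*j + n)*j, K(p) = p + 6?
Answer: 83285665/2926 ≈ 28464.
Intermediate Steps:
W = 29064 (W = (-1*(-87192))/3 = (⅓)*87192 = 29064)
K(p) = 6 + p
B(n, j) = j*(n + j*n²) (B(n, j) = (n²*j + n)*j = (j*n² + n)*j = (n + j*n²)*j = j*(n + j*n²))
c(u) = -4 + 2/u
v = 28468 (v = 29064 - 596 = 28468)
v + c(B(-7, K(5))) = 28468 + (-4 + 2/(((6 + 5)*(-7)*(1 + (6 + 5)*(-7))))) = 28468 + (-4 + 2/((11*(-7)*(1 + 11*(-7))))) = 28468 + (-4 + 2/((11*(-7)*(1 - 77)))) = 28468 + (-4 + 2/((11*(-7)*(-76)))) = 28468 + (-4 + 2/5852) = 28468 + (-4 + 2*(1/5852)) = 28468 + (-4 + 1/2926) = 28468 - 11703/2926 = 83285665/2926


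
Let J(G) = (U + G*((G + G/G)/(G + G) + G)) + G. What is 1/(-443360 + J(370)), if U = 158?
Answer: -2/611493 ≈ -3.2707e-6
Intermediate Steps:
J(G) = 158 + G + G*(G + (1 + G)/(2*G)) (J(G) = (158 + G*((G + G/G)/(G + G) + G)) + G = (158 + G*((G + 1)/((2*G)) + G)) + G = (158 + G*((1 + G)*(1/(2*G)) + G)) + G = (158 + G*((1 + G)/(2*G) + G)) + G = (158 + G*(G + (1 + G)/(2*G))) + G = 158 + G + G*(G + (1 + G)/(2*G)))
1/(-443360 + J(370)) = 1/(-443360 + (317/2 + 370² + (3/2)*370)) = 1/(-443360 + (317/2 + 136900 + 555)) = 1/(-443360 + 275227/2) = 1/(-611493/2) = -2/611493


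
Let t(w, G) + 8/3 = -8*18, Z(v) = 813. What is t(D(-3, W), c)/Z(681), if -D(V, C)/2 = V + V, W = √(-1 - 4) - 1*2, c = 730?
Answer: -440/2439 ≈ -0.18040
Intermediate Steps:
W = -2 + I*√5 (W = √(-5) - 2 = I*√5 - 2 = -2 + I*√5 ≈ -2.0 + 2.2361*I)
D(V, C) = -4*V (D(V, C) = -2*(V + V) = -4*V)
t(w, G) = -440/3 (t(w, G) = -8/3 - 8*18 = -8/3 - 144 = -440/3)
t(D(-3, W), c)/Z(681) = -440/3/813 = -440/3*1/813 = -440/2439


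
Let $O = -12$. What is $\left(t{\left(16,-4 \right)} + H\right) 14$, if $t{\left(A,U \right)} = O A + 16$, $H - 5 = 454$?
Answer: $3962$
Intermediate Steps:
$H = 459$ ($H = 5 + 454 = 459$)
$t{\left(A,U \right)} = 16 - 12 A$ ($t{\left(A,U \right)} = - 12 A + 16 = 16 - 12 A$)
$\left(t{\left(16,-4 \right)} + H\right) 14 = \left(\left(16 - 192\right) + 459\right) 14 = \left(-176 + 459\right) 14 = 283 \cdot 14 = 3962$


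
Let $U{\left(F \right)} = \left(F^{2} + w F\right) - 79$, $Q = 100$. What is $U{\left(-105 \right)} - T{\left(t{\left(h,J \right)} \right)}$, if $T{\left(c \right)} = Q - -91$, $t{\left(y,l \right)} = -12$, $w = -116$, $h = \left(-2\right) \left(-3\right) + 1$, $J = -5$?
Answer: $22935$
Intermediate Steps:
$h = 7$ ($h = 6 + 1 = 7$)
$T{\left(c \right)} = 191$ ($T{\left(c \right)} = 100 - -91 = 100 + 91 = 191$)
$U{\left(F \right)} = -79 + F^{2} - 116 F$ ($U{\left(F \right)} = \left(F^{2} - 116 F\right) - 79 = -79 + F^{2} - 116 F$)
$U{\left(-105 \right)} - T{\left(t{\left(h,J \right)} \right)} = \left(-79 + \left(-105\right)^{2} - -12180\right) - 191 = \left(-79 + 11025 + 12180\right) - 191 = 23126 - 191 = 22935$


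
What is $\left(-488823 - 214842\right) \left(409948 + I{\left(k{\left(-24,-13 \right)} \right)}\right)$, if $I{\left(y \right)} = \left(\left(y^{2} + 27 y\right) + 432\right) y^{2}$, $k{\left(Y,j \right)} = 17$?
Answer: $-528429897720$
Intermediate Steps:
$I{\left(y \right)} = y^{2} \left(432 + y^{2} + 27 y\right)$ ($I{\left(y \right)} = \left(432 + y^{2} + 27 y\right) y^{2} = y^{2} \left(432 + y^{2} + 27 y\right)$)
$\left(-488823 - 214842\right) \left(409948 + I{\left(k{\left(-24,-13 \right)} \right)}\right) = \left(-488823 - 214842\right) \left(409948 + 17^{2} \left(432 + 17^{2} + 27 \cdot 17\right)\right) = - 703665 \left(409948 + 289 \left(432 + 289 + 459\right)\right) = - 703665 \left(409948 + 289 \cdot 1180\right) = - 703665 \left(409948 + 341020\right) = \left(-703665\right) 750968 = -528429897720$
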